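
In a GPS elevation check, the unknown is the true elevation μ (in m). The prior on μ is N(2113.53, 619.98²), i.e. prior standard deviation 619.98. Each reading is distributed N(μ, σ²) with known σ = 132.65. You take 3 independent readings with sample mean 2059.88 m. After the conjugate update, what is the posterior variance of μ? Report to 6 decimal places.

5777.184377

For Normal data with known variance σ², a Normal(μ₀, σ₀²) prior on μ is conjugate. Posterior precision = 1/σ₀² + n/σ²; posterior mean is the precision-weighted average of μ₀ and x̄.
σ₀² = 619.98² = 384375.2004, σ² = 132.65² = 17596.0225; σ² + n·σ₀² = 17596.0225 + 3·384375.2004 = 1170721.6237.
Posterior precision = 1/σ₀² + n/σ² = 1/384375.2004 + 3/17596.0225 = (σ² + n·σ₀²)/(σ₀²σ²) = 1170721.6237/(384375.2004·17596.0225); posterior variance σₙ² = σ₀²σ²/(σ² + n·σ₀²) = 384375.2004·17596.0225/1170721.6237 = 5777.184377.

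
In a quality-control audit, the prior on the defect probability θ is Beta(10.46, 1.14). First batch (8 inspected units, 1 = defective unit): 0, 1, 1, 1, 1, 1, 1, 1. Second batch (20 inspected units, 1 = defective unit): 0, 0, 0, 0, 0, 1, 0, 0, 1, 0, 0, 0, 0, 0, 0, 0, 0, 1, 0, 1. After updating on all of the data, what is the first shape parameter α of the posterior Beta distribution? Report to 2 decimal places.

21.46

The Beta prior is conjugate to a Binomial/Bernoulli likelihood; the update adds successes to α and failures to β.
After batch 1: Beta(10.46+7, 1.14+1) = Beta(17.46, 2.14).
After batch 2: Beta(17.46+4, 2.14+16) = Beta(21.46, 18.14).
Posterior α = 21.46.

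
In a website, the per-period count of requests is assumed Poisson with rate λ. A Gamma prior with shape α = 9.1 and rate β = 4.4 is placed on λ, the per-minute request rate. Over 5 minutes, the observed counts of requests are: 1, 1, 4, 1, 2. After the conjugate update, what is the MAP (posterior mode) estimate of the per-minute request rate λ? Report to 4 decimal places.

1.8191

With a Gamma(shape α, rate β) prior, the Poisson likelihood is conjugate: the posterior is Gamma(α + ΣXᵢ, β + n).
Sum of counts S = 9 over n = 5 minutes.
Posterior: Gamma(α+S, β+n) = Gamma(9.1+9, 4.4+5) = Gamma(18.1, 9.4).
Mode of Gamma(α,β) for α≥1 is (α−1)/β = 17.1/9.4 = 1.8191.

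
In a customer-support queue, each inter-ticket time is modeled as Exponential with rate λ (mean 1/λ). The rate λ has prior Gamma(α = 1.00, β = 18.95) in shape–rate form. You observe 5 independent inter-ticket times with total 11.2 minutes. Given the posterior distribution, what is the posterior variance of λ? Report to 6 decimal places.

0.006600

With a Gamma(shape α, rate β) prior on the exponential rate λ, the posterior after n observations with total T = Σxᵢ is Gamma(α+n, β+T).
Posterior: Gamma(1.00+5, 18.95+11.2) = Gamma(6.00, 30.15).
Var = α/β² = 0.006600.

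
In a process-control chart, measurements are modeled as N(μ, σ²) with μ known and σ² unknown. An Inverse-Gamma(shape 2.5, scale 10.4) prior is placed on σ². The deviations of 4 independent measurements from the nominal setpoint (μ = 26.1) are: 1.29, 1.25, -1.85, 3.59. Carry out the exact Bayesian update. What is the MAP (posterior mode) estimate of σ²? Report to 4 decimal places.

With known mean μ and an Inverse-Gamma(α, β) prior on σ², the Normal likelihood is conjugate: posterior is Inv-Gamma(α + n/2, β + Σ(xᵢ−μ)²/2).
Σ(xᵢ−μ)² = (1.29)² + (1.25)² + (-1.85)² + (3.59)² = 19.5372.
Posterior: Inv-Gamma(2.5 + 4/2, 10.4 + 19.5372/2) = Inv-Gamma(4.50, 20.16860).
Mode = β/(α+1) = 20.16860/5.50 = 3.6670.

3.6670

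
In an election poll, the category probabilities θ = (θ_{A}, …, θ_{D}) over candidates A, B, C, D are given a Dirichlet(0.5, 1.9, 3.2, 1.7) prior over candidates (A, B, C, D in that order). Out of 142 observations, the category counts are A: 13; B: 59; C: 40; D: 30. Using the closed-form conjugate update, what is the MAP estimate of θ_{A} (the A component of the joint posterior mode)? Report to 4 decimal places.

The Dirichlet prior is conjugate to the Multinomial likelihood: each posterior αⱼ = prior αⱼ + observed count nⱼ.
Posterior concentration: (13.5, 60.9, 43.2, 31.7), total = 149.3.
Joint mode component: (α_{A}−1)/(Σα−K) = 12.5/145.3 = 0.0860.

0.0860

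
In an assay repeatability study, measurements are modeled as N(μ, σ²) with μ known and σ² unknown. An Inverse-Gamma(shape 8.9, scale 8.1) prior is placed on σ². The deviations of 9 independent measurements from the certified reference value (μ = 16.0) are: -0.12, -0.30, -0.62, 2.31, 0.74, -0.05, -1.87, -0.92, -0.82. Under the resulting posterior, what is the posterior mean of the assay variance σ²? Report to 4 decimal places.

With known mean μ and an Inverse-Gamma(α, β) prior on σ², the Normal likelihood is conjugate: posterior is Inv-Gamma(α + n/2, β + Σ(xᵢ−μ)²/2).
Σ(xᵢ−μ)² = (-0.12)² + (-0.30)² + (-0.62)² + (2.31)² + (0.74)² + (-0.05)² + (-1.87)² + (-0.92)² + (-0.82)² = 11.3907.
Posterior: Inv-Gamma(8.9 + 9/2, 8.1 + 11.3907/2) = Inv-Gamma(13.40, 13.79535).
E[σ²|data] = β/(α−1) = 13.79535/12.40 = 1.1125.

1.1125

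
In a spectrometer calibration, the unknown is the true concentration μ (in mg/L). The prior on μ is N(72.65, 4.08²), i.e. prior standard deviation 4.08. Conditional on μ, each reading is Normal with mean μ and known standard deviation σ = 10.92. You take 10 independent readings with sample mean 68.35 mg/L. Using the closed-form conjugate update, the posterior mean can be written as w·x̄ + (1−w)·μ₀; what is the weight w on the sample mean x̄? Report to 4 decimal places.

For Normal data with known variance σ², a Normal(μ₀, σ₀²) prior on μ is conjugate. Posterior precision = 1/σ₀² + n/σ²; posterior mean is the precision-weighted average of μ₀ and x̄.
σ₀² = 4.08² = 16.6464, σ² = 10.92² = 119.2464. Prior precision 1/σ₀² = 1/16.6464; data precision n/σ² = 10/119.2464.
w = (n/σ²)/(1/σ₀² + n/σ²) = n·σ₀²/(σ² + n·σ₀²) = 10·16.6464/(119.2464 + 10·16.6464) = 166.464/285.7104 = 0.5826.

0.5826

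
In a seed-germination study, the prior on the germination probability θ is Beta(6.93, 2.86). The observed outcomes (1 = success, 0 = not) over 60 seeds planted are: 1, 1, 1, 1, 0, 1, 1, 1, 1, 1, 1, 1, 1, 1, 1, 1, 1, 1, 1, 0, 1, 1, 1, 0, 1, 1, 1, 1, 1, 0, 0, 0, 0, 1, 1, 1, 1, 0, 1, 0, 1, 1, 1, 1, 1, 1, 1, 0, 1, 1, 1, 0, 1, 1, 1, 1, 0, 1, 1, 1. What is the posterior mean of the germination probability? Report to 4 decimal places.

The Beta prior is conjugate to a Binomial/Bernoulli likelihood; the update adds successes to α and failures to β.
Posterior: Beta(α+k, β+n−k) = Beta(6.93+48, 2.86+12) = Beta(54.93, 14.86).
Posterior mean = α/(α+β) = 54.93/69.79 = 0.7871.

0.7871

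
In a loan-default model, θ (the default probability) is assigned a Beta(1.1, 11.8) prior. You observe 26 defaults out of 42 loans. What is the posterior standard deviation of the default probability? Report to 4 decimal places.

0.0669

The Beta prior is conjugate to a Binomial/Bernoulli likelihood; the update adds successes to α and failures to β.
Posterior: Beta(α+k, β+n−k) = Beta(1.1+26, 11.8+16) = Beta(27.1, 27.8).
Var = αβ/((α+β)²(α+β+1)) = 27.1·27.8/(54.9²·55.9) = 0.00447154; SD = √0.00447154 = 0.0669.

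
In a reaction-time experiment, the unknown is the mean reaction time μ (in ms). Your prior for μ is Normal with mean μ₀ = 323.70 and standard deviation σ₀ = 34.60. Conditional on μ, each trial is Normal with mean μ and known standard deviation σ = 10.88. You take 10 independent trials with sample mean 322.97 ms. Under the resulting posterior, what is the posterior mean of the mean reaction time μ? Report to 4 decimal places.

For Normal data with known variance σ², a Normal(μ₀, σ₀²) prior on μ is conjugate. Posterior precision = 1/σ₀² + n/σ²; posterior mean is the precision-weighted average of μ₀ and x̄.
n·x̄ = 10·322.97 = 3229.7.
σ₀² = 34.60² = 1197.16, σ² = 10.88² = 118.3744; σ² + n·σ₀² = 118.3744 + 10·1197.16 = 12089.9744.
Posterior mean = (μ₀/σ₀² + n·x̄/σ²)/(1/σ₀² + n/σ²) = (σ²·μ₀ + σ₀²·n·x̄)/(σ² + n·σ₀²) = (118.3744·323.70 + 1197.16·3229.7)/12089.9744 = 3904785.44528/12089.9744 = 322.9771.

322.9771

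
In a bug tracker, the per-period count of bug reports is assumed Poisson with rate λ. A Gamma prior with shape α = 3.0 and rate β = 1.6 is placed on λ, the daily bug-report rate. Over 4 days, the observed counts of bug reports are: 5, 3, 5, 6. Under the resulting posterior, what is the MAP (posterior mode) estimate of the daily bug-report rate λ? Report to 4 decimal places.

3.7500

With a Gamma(shape α, rate β) prior, the Poisson likelihood is conjugate: the posterior is Gamma(α + ΣXᵢ, β + n).
Sum of counts S = 19 over n = 4 days.
Posterior: Gamma(α+S, β+n) = Gamma(3.0+19, 1.6+4) = Gamma(22.0, 5.6).
Mode of Gamma(α,β) for α≥1 is (α−1)/β = 21.0/5.6 = 3.7500.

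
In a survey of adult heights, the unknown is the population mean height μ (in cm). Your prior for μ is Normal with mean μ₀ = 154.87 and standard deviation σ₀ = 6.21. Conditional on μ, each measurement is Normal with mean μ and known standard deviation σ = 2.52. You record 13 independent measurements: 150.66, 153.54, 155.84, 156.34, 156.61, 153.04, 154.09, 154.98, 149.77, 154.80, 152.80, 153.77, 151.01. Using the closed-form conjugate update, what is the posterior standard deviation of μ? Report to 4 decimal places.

0.6945

For Normal data with known variance σ², a Normal(μ₀, σ₀²) prior on μ is conjugate. Posterior precision = 1/σ₀² + n/σ²; posterior mean is the precision-weighted average of μ₀ and x̄.
σ₀² = 6.21² = 38.5641, σ² = 2.52² = 6.3504; σ² + n·σ₀² = 6.3504 + 13·38.5641 = 507.6837.
Posterior precision = 1/σ₀² + n/σ² = 1/38.5641 + 13/6.3504 = (σ² + n·σ₀²)/(σ₀²σ²) = 507.6837/(38.5641·6.3504); posterior variance σₙ² = σ₀²σ²/(σ² + n·σ₀²) = 38.5641·6.3504/507.6837 = 0.482382.
Posterior SD = √σₙ² = √(38.5641·6.3504/507.6837) = 0.6945.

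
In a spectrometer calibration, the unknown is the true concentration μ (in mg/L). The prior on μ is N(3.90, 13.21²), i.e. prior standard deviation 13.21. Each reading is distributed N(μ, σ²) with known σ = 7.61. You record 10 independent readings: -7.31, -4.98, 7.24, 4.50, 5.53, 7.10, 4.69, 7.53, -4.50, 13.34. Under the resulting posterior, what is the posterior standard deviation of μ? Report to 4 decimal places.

2.3675

For Normal data with known variance σ², a Normal(μ₀, σ₀²) prior on μ is conjugate. Posterior precision = 1/σ₀² + n/σ²; posterior mean is the precision-weighted average of μ₀ and x̄.
σ₀² = 13.21² = 174.5041, σ² = 7.61² = 57.9121; σ² + n·σ₀² = 57.9121 + 10·174.5041 = 1802.9531.
Posterior precision = 1/σ₀² + n/σ² = 1/174.5041 + 10/57.9121 = (σ² + n·σ₀²)/(σ₀²σ²) = 1802.9531/(174.5041·57.9121); posterior variance σₙ² = σ₀²σ²/(σ² + n·σ₀²) = 174.5041·57.9121/1802.9531 = 5.605192.
Posterior SD = √σₙ² = √(174.5041·57.9121/1802.9531) = 2.3675.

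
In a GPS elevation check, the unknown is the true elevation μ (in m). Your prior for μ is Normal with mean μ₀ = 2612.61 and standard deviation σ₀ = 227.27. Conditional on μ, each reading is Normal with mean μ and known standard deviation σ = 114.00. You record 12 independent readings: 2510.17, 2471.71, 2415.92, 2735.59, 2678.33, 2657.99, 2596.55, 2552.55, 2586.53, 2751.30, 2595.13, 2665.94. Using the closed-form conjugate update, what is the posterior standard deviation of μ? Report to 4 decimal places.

32.5693

For Normal data with known variance σ², a Normal(μ₀, σ₀²) prior on μ is conjugate. Posterior precision = 1/σ₀² + n/σ²; posterior mean is the precision-weighted average of μ₀ and x̄.
σ₀² = 227.27² = 51651.6529, σ² = 114.00² = 12996; σ² + n·σ₀² = 12996 + 12·51651.6529 = 632815.8348.
Posterior precision = 1/σ₀² + n/σ² = 1/51651.6529 + 12/12996 = (σ² + n·σ₀²)/(σ₀²σ²) = 632815.8348/(51651.6529·12996); posterior variance σₙ² = σ₀²σ²/(σ² + n·σ₀²) = 51651.6529·12996/632815.8348 = 1060.758667.
Posterior SD = √σₙ² = √(51651.6529·12996/632815.8348) = 32.5693.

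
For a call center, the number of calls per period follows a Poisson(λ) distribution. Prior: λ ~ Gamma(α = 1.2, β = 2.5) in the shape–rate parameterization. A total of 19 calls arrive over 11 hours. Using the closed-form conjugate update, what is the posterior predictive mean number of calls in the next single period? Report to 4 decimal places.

With a Gamma(shape α, rate β) prior, the Poisson likelihood is conjugate: the posterior is Gamma(α + ΣXᵢ, β + n).
Posterior: Gamma(α+S, β+n) = Gamma(1.2+19, 2.5+11) = Gamma(20.2, 13.5).
The predictive distribution for one future period is NegBinom with mean α/β = 1.4963.

1.4963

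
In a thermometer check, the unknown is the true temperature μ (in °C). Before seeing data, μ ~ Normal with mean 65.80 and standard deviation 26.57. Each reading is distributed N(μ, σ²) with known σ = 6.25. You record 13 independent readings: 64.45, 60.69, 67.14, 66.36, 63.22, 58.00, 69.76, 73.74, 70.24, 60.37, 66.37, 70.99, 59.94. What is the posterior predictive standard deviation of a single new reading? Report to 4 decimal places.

For Normal data with known variance σ², a Normal(μ₀, σ₀²) prior on μ is conjugate. Posterior precision = 1/σ₀² + n/σ²; posterior mean is the precision-weighted average of μ₀ and x̄.
σ₀² = 26.57² = 705.9649, σ² = 6.25² = 39.0625; σ² + n·σ₀² = 39.0625 + 13·705.9649 = 9216.6062.
Posterior precision = 1/σ₀² + n/σ² = 1/705.9649 + 13/39.0625 = (σ² + n·σ₀²)/(σ₀²σ²) = 9216.6062/(705.9649·39.0625); posterior variance σₙ² = σ₀²σ²/(σ² + n·σ₀²) = 705.9649·39.0625/9216.6062 = 2.992072.
Predictive variance for one new observation = σₙ² + σ² = 705.9649·39.0625/9216.6062 + 39.0625 = σ²·(σ₀² + 9216.6062)/9216.6062 = 39.0625·9922.5711/9216.6062 = 42.054572; SD = √(39.0625·9922.5711/9216.6062) = 6.4849.

6.4849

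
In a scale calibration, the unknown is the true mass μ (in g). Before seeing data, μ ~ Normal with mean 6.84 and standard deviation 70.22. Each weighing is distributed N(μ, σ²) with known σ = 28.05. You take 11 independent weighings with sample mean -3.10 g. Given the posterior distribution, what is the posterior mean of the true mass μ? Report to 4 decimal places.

For Normal data with known variance σ², a Normal(μ₀, σ₀²) prior on μ is conjugate. Posterior precision = 1/σ₀² + n/σ²; posterior mean is the precision-weighted average of μ₀ and x̄.
n·x̄ = 11·(-3.10) = -34.1.
σ₀² = 70.22² = 4930.8484, σ² = 28.05² = 786.8025; σ² + n·σ₀² = 786.8025 + 11·4930.8484 = 55026.1349.
Posterior mean = (μ₀/σ₀² + n·x̄/σ²)/(1/σ₀² + n/σ²) = (σ²·μ₀ + σ₀²·n·x̄)/(σ² + n·σ₀²) = (786.8025·6.84 + 4930.8484·(-34.1))/55026.1349 = -162760.20134/55026.1349 = -2.9579.

-2.9579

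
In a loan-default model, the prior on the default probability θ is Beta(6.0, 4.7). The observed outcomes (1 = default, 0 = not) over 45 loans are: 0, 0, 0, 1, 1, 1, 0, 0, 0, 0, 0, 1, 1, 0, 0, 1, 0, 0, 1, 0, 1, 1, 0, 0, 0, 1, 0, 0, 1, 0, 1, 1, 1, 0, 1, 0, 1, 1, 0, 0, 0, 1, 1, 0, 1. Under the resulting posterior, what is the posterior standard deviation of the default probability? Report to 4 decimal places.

0.0663

The Beta prior is conjugate to a Binomial/Bernoulli likelihood; the update adds successes to α and failures to β.
Posterior: Beta(α+k, β+n−k) = Beta(6.0+20, 4.7+25) = Beta(26.0, 29.7).
Var = αβ/((α+β)²(α+β+1)) = 26.0·29.7/(55.7²·56.7) = 0.00438972; SD = √0.00438972 = 0.0663.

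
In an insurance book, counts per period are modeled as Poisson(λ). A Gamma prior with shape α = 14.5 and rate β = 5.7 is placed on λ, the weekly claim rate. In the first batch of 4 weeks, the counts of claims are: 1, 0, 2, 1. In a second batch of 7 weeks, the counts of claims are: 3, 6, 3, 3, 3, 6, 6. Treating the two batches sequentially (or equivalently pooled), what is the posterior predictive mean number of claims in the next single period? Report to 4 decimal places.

2.9042

With a Gamma(shape α, rate β) prior, the Poisson likelihood is conjugate: the posterior is Gamma(α + ΣXᵢ, β + n).
Batch 1: sum of counts S = 4 over n = 4 weeks.
After batch 1: Gamma(α+S, β+n) = Gamma(14.5+4, 5.7+4) = Gamma(18.5, 9.7).
Batch 2: sum of counts S = 30 over n = 7 weeks.
After batch 2: Gamma(α+S, β+n) = Gamma(18.5+30, 9.7+7) = Gamma(48.5, 16.7).
The predictive distribution for one future period is NegBinom with mean α/β = 2.9042.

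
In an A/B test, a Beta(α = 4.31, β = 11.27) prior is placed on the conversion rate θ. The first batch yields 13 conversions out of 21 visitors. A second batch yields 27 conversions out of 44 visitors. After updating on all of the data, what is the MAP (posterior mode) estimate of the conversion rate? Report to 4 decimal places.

The Beta prior is conjugate to a Binomial/Bernoulli likelihood; the update adds successes to α and failures to β.
After batch 1: Beta(4.31+13, 11.27+8) = Beta(17.31, 19.27).
After batch 2: Beta(17.31+27, 19.27+17) = Beta(44.31, 36.27).
Mode of Beta(a,b) for a,b>1 is (a−1)/(a+b−2) = 43.31/78.58 = 0.5512.

0.5512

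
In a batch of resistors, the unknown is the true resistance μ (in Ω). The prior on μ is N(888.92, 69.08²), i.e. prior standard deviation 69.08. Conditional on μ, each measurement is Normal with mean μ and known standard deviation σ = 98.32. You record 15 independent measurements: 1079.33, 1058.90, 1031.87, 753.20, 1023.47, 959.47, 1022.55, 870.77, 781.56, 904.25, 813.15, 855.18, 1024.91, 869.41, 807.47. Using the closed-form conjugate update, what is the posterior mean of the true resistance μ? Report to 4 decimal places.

919.5613

For Normal data with known variance σ², a Normal(μ₀, σ₀²) prior on μ is conjugate. Posterior precision = 1/σ₀² + n/σ²; posterior mean is the precision-weighted average of μ₀ and x̄.
Σxᵢ = 1079.33 + 1058.90 + 1031.87 + 753.20 + 1023.47 + 959.47 + 1022.55 + 870.77 + 781.56 + 904.25 + 813.15 + 855.18 + 1024.91 + 869.41 + 807.47 = 13855.49, so n·x̄ = 13855.49.
σ₀² = 69.08² = 4772.0464, σ² = 98.32² = 9666.8224; σ² + n·σ₀² = 9666.8224 + 15·4772.0464 = 81247.5184.
Posterior mean = (μ₀/σ₀² + n·x̄/σ²)/(1/σ₀² + n/σ²) = (σ²·μ₀ + σ₀²·n·x̄)/(σ² + n·σ₀²) = (9666.8224·888.92 + 4772.0464·13855.49)/81247.5184 = 74712072.942544/81247.5184 = 919.5613.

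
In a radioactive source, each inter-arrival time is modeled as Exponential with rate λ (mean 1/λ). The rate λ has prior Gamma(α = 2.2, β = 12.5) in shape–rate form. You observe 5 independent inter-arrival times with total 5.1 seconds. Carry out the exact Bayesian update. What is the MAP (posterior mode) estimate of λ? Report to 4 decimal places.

0.3523

With a Gamma(shape α, rate β) prior on the exponential rate λ, the posterior after n observations with total T = Σxᵢ is Gamma(α+n, β+T).
Posterior: Gamma(2.2+5, 12.5+5.1) = Gamma(7.2, 17.6).
Mode = (α−1)/β = 0.3523.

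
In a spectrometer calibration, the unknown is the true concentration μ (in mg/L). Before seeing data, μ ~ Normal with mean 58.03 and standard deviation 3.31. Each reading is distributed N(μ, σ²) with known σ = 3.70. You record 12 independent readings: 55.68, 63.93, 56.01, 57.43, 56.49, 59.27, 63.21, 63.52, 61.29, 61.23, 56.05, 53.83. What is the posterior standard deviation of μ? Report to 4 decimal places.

For Normal data with known variance σ², a Normal(μ₀, σ₀²) prior on μ is conjugate. Posterior precision = 1/σ₀² + n/σ²; posterior mean is the precision-weighted average of μ₀ and x̄.
σ₀² = 3.31² = 10.9561, σ² = 3.70² = 13.69; σ² + n·σ₀² = 13.69 + 12·10.9561 = 145.1632.
Posterior precision = 1/σ₀² + n/σ² = 1/10.9561 + 12/13.69 = (σ² + n·σ₀²)/(σ₀²σ²) = 145.1632/(10.9561·13.69); posterior variance σₙ² = σ₀²σ²/(σ² + n·σ₀²) = 10.9561·13.69/145.1632 = 1.033244.
Posterior SD = √σₙ² = √(10.9561·13.69/145.1632) = 1.0165.

1.0165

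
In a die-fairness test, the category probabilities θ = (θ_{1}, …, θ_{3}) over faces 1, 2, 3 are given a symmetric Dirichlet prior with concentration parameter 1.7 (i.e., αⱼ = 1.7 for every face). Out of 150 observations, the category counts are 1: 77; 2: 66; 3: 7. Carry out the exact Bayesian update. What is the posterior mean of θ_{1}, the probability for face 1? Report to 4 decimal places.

0.5074

The Dirichlet prior is conjugate to the Multinomial likelihood: each posterior αⱼ = prior αⱼ + observed count nⱼ.
Posterior concentration: (78.7, 67.7, 8.7), total = 155.1.
E[θ_{1}|data] = α_{1}/Σα = 78.7/155.1 = 0.5074.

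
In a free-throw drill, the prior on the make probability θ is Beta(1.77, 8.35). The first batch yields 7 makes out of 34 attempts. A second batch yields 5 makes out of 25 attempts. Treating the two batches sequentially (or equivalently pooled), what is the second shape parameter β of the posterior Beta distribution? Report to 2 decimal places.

The Beta prior is conjugate to a Binomial/Bernoulli likelihood; the update adds successes to α and failures to β.
After batch 1: Beta(1.77+7, 8.35+27) = Beta(8.77, 35.35).
After batch 2: Beta(8.77+5, 35.35+20) = Beta(13.77, 55.35).
Posterior β = 55.35.

55.35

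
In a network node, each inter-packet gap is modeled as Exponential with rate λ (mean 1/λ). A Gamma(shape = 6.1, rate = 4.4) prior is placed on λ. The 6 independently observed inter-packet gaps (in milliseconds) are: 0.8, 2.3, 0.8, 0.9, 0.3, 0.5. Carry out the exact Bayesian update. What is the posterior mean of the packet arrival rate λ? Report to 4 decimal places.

1.2100

With a Gamma(shape α, rate β) prior on the exponential rate λ, the posterior after n observations with total T = Σxᵢ is Gamma(α+n, β+T).
Sum of observations T = 5.6 milliseconds; n = 6.
Posterior: Gamma(6.1+6, 4.4+5.6) = Gamma(12.1, 10.0).
Posterior mean of λ = α/β = 12.1/10.0 = 1.2100.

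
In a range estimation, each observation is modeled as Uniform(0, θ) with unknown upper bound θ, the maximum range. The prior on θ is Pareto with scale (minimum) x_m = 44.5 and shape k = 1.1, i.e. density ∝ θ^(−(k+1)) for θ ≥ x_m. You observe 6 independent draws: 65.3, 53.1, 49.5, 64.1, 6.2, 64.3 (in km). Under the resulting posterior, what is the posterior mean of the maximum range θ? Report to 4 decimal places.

76.0049

A Pareto(scale x_m, shape k) prior on the upper bound θ of Uniform(0, θ) is conjugate: posterior is Pareto(max(x_m, max xᵢ), k + n).
Sample maximum = 65.3; prior scale x_m = 44.5 → posterior scale = max = 65.3.
Posterior shape = 1.1 + 6 = 7.1.
E[θ|data] = k·x_m/(k−1) = 7.1·65.3/6.1 = 76.0049.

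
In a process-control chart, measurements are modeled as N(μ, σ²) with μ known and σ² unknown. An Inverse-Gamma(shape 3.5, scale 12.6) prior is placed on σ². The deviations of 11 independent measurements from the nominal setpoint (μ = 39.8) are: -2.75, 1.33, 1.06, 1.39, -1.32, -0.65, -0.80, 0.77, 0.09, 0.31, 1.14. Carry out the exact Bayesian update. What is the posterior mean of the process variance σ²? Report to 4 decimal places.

2.6493

With known mean μ and an Inverse-Gamma(α, β) prior on σ², the Normal likelihood is conjugate: posterior is Inv-Gamma(α + n/2, β + Σ(xᵢ−μ)²/2).
Σ(xᵢ−μ)² = (-2.75)² + (1.33)² + (1.06)² + (1.39)² + (-1.32)² + (-0.65)² + (-0.80)² + (0.77)² + (0.09)² + (0.31)² + (1.14)² = 17.1887.
Posterior: Inv-Gamma(3.5 + 11/2, 12.6 + 17.1887/2) = Inv-Gamma(9.00, 21.19435).
E[σ²|data] = β/(α−1) = 21.19435/8.00 = 2.6493.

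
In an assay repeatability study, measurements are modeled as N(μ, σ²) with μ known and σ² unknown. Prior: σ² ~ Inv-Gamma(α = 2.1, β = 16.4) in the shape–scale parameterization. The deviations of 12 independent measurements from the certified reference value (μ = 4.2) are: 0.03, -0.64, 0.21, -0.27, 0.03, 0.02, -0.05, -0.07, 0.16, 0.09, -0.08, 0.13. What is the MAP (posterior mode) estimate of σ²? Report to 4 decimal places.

With known mean μ and an Inverse-Gamma(α, β) prior on σ², the Normal likelihood is conjugate: posterior is Inv-Gamma(α + n/2, β + Σ(xᵢ−μ)²/2).
Σ(xᵢ−μ)² = (0.03)² + (-0.64)² + (0.21)² + (-0.27)² + (0.03)² + (0.02)² + (-0.05)² + (-0.07)² + (0.16)² + (0.09)² + (-0.08)² + (0.13)² = 0.5932.
Posterior: Inv-Gamma(2.1 + 12/2, 16.4 + 0.5932/2) = Inv-Gamma(8.10, 16.69660).
Mode = β/(α+1) = 16.69660/9.10 = 1.8348.

1.8348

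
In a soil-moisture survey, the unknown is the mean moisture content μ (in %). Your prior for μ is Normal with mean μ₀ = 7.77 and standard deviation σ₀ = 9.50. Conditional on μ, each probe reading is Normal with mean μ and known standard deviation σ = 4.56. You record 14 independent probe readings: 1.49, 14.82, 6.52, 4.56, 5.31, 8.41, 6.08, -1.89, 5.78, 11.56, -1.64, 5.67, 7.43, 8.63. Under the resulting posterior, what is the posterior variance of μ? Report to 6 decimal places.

For Normal data with known variance σ², a Normal(μ₀, σ₀²) prior on μ is conjugate. Posterior precision = 1/σ₀² + n/σ²; posterior mean is the precision-weighted average of μ₀ and x̄.
σ₀² = 9.50² = 90.25, σ² = 4.56² = 20.7936; σ² + n·σ₀² = 20.7936 + 14·90.25 = 1284.2936.
Posterior precision = 1/σ₀² + n/σ² = 1/90.25 + 14/20.7936 = (σ² + n·σ₀²)/(σ₀²σ²) = 1284.2936/(90.25·20.7936); posterior variance σₙ² = σ₀²σ²/(σ² + n·σ₀²) = 90.25·20.7936/1284.2936 = 1.461210.

1.461210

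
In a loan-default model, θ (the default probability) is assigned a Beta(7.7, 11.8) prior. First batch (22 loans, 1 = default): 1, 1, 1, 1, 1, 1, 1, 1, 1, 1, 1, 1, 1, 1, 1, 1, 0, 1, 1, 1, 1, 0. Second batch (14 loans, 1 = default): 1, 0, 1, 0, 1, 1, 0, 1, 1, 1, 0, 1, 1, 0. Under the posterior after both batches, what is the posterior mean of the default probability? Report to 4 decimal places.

The Beta prior is conjugate to a Binomial/Bernoulli likelihood; the update adds successes to α and failures to β.
After batch 1: Beta(7.7+20, 11.8+2) = Beta(27.7, 13.8).
After batch 2: Beta(27.7+9, 13.8+5) = Beta(36.7, 18.8).
Posterior mean = α/(α+β) = 36.7/55.5 = 0.6613.

0.6613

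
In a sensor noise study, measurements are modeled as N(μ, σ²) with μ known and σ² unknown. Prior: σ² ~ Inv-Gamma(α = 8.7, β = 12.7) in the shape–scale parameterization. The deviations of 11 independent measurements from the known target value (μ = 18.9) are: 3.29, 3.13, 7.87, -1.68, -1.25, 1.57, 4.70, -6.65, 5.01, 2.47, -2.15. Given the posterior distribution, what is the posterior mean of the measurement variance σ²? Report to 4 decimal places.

With known mean μ and an Inverse-Gamma(α, β) prior on σ², the Normal likelihood is conjugate: posterior is Inv-Gamma(α + n/2, β + Σ(xᵢ−μ)²/2).
Σ(xᵢ−μ)² = (3.29)² + (3.13)² + (7.87)² + (-1.68)² + (-1.25)² + (1.57)² + (4.70)² + (-6.65)² + (5.01)² + (2.47)² + (-2.15)² = 191.5437.
Posterior: Inv-Gamma(8.7 + 11/2, 12.7 + 191.5437/2) = Inv-Gamma(14.20, 108.47185).
E[σ²|data] = β/(α−1) = 108.47185/13.20 = 8.2176.

8.2176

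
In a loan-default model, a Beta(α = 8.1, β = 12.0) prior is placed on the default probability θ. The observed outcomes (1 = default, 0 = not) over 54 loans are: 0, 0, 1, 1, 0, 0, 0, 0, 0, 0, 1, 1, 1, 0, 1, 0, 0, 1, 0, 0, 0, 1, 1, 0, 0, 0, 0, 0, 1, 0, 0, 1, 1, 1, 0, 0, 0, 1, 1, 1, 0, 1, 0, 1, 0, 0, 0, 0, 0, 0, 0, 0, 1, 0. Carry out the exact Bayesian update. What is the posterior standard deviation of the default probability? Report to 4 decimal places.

0.0556

The Beta prior is conjugate to a Binomial/Bernoulli likelihood; the update adds successes to α and failures to β.
Posterior: Beta(α+k, β+n−k) = Beta(8.1+19, 12.0+35) = Beta(27.1, 47.0).
Var = αβ/((α+β)²(α+β+1)) = 27.1·47.0/(74.1²·75.1) = 0.00308881; SD = √0.00308881 = 0.0556.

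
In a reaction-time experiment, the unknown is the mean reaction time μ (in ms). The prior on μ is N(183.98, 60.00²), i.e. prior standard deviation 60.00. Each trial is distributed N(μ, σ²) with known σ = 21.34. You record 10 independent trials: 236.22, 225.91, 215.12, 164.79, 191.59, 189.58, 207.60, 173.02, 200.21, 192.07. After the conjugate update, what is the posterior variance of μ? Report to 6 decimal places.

44.970686

For Normal data with known variance σ², a Normal(μ₀, σ₀²) prior on μ is conjugate. Posterior precision = 1/σ₀² + n/σ²; posterior mean is the precision-weighted average of μ₀ and x̄.
σ₀² = 60.00² = 3600, σ² = 21.34² = 455.3956; σ² + n·σ₀² = 455.3956 + 10·3600 = 36455.3956.
Posterior precision = 1/σ₀² + n/σ² = 1/3600 + 10/455.3956 = (σ² + n·σ₀²)/(σ₀²σ²) = 36455.3956/(3600·455.3956); posterior variance σₙ² = σ₀²σ²/(σ² + n·σ₀²) = 3600·455.3956/36455.3956 = 44.970686.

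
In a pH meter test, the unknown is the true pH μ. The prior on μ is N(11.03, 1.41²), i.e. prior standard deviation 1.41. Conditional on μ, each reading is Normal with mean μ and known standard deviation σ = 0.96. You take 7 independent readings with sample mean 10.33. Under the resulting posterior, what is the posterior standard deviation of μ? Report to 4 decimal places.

0.3514

For Normal data with known variance σ², a Normal(μ₀, σ₀²) prior on μ is conjugate. Posterior precision = 1/σ₀² + n/σ²; posterior mean is the precision-weighted average of μ₀ and x̄.
σ₀² = 1.41² = 1.9881, σ² = 0.96² = 0.9216; σ² + n·σ₀² = 0.9216 + 7·1.9881 = 14.8383.
Posterior precision = 1/σ₀² + n/σ² = 1/1.9881 + 7/0.9216 = (σ² + n·σ₀²)/(σ₀²σ²) = 14.8383/(1.9881·0.9216); posterior variance σₙ² = σ₀²σ²/(σ² + n·σ₀²) = 1.9881·0.9216/14.8383 = 0.123480.
Posterior SD = √σₙ² = √(1.9881·0.9216/14.8383) = 0.3514.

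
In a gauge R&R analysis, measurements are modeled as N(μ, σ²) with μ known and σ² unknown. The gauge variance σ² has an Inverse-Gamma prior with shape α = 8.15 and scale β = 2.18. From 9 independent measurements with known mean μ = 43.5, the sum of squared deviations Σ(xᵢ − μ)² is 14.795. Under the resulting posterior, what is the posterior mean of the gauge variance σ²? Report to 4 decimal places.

0.8221

With known mean μ and an Inverse-Gamma(α, β) prior on σ², the Normal likelihood is conjugate: posterior is Inv-Gamma(α + n/2, β + Σ(xᵢ−μ)²/2).
Posterior: Inv-Gamma(8.15 + 9/2, 2.18 + 14.795/2) = Inv-Gamma(12.65, 9.5775).
E[σ²|data] = β/(α−1) = 9.5775/11.65 = 0.8221.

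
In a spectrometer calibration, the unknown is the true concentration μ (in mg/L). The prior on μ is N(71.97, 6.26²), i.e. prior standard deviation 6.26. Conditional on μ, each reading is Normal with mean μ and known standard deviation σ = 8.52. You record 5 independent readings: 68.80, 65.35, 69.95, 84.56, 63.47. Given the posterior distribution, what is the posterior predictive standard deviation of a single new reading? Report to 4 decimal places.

For Normal data with known variance σ², a Normal(μ₀, σ₀²) prior on μ is conjugate. Posterior precision = 1/σ₀² + n/σ²; posterior mean is the precision-weighted average of μ₀ and x̄.
σ₀² = 6.26² = 39.1876, σ² = 8.52² = 72.5904; σ² + n·σ₀² = 72.5904 + 5·39.1876 = 268.5284.
Posterior precision = 1/σ₀² + n/σ² = 1/39.1876 + 5/72.5904 = (σ² + n·σ₀²)/(σ₀²σ²) = 268.5284/(39.1876·72.5904); posterior variance σₙ² = σ₀²σ²/(σ² + n·σ₀²) = 39.1876·72.5904/268.5284 = 10.593455.
Predictive variance for one new observation = σₙ² + σ² = 39.1876·72.5904/268.5284 + 72.5904 = σ²·(σ₀² + 268.5284)/268.5284 = 72.5904·307.716/268.5284 = 83.183855; SD = √(72.5904·307.716/268.5284) = 9.1205.

9.1205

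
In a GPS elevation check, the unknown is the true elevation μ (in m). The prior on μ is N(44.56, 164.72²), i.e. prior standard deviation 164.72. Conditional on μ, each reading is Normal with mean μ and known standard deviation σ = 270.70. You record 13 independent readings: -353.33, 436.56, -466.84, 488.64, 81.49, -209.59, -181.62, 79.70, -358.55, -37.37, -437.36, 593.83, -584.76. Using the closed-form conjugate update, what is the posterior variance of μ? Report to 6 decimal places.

4667.197789

For Normal data with known variance σ², a Normal(μ₀, σ₀²) prior on μ is conjugate. Posterior precision = 1/σ₀² + n/σ²; posterior mean is the precision-weighted average of μ₀ and x̄.
σ₀² = 164.72² = 27132.6784, σ² = 270.70² = 73278.49; σ² + n·σ₀² = 73278.49 + 13·27132.6784 = 426003.3092.
Posterior precision = 1/σ₀² + n/σ² = 1/27132.6784 + 13/73278.49 = (σ² + n·σ₀²)/(σ₀²σ²) = 426003.3092/(27132.6784·73278.49); posterior variance σₙ² = σ₀²σ²/(σ² + n·σ₀²) = 27132.6784·73278.49/426003.3092 = 4667.197789.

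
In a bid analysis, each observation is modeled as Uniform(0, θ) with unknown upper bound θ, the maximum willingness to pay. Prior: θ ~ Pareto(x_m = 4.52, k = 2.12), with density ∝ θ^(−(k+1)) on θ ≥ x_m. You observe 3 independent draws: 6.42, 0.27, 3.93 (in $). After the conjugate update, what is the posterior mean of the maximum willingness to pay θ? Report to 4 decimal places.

A Pareto(scale x_m, shape k) prior on the upper bound θ of Uniform(0, θ) is conjugate: posterior is Pareto(max(x_m, max xᵢ), k + n).
Sample maximum = 6.42; prior scale x_m = 4.52 → posterior scale = max = 6.42.
Posterior shape = 2.12 + 3 = 5.12.
E[θ|data] = k·x_m/(k−1) = 5.12·6.42/4.12 = 7.9783.

7.9783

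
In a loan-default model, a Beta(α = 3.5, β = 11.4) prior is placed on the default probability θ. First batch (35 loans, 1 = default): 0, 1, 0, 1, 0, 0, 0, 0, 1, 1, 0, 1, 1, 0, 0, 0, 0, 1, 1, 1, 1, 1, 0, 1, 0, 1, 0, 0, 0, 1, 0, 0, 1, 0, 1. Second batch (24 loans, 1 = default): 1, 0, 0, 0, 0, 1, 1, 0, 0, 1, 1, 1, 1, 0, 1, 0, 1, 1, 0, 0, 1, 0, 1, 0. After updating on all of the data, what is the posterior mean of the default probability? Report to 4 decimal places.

The Beta prior is conjugate to a Binomial/Bernoulli likelihood; the update adds successes to α and failures to β.
After batch 1: Beta(3.5+16, 11.4+19) = Beta(19.5, 30.4).
After batch 2: Beta(19.5+12, 30.4+12) = Beta(31.5, 42.4).
Posterior mean = α/(α+β) = 31.5/73.9 = 0.4263.

0.4263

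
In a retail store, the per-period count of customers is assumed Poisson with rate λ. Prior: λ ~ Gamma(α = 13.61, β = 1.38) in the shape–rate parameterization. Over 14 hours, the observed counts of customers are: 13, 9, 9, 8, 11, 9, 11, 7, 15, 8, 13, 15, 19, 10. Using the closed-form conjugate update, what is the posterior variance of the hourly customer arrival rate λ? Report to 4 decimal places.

With a Gamma(shape α, rate β) prior, the Poisson likelihood is conjugate: the posterior is Gamma(α + ΣXᵢ, β + n).
Sum of counts S = 157 over n = 14 hours.
Posterior: Gamma(α+S, β+n) = Gamma(13.61+157, 1.38+14) = Gamma(170.61, 15.38).
Var = α/β² = 170.61/15.38² = 0.7213.

0.7213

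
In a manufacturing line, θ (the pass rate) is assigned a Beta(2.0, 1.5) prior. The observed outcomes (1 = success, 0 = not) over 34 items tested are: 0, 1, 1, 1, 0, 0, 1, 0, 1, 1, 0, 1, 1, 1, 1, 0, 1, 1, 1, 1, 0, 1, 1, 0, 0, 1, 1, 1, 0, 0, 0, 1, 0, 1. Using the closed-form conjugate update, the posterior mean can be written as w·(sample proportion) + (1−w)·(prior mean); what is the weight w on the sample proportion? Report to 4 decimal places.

The Beta prior is conjugate to a Binomial/Bernoulli likelihood; the update adds successes to α and failures to β.
Posterior mean = (α₀+k)/(α₀+β₀+n) = [n/(α₀+β₀+n)]·(k/n) + [(α₀+β₀)/(α₀+β₀+n)]·α₀/(α₀+β₀), so only n and the prior enter the weight.
The weight on the data is w = n/(α₀+β₀+n) = 34/(2.0+1.5+34) = 34/37.5 = 0.9067.

0.9067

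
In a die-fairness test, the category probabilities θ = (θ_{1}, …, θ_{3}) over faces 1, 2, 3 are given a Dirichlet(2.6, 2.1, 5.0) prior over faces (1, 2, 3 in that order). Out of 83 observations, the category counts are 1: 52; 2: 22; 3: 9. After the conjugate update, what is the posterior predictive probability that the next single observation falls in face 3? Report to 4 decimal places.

The Dirichlet prior is conjugate to the Multinomial likelihood: each posterior αⱼ = prior αⱼ + observed count nⱼ.
Posterior concentration: (54.6, 24.1, 14.0), total = 92.7.
P(next = 3 | data) = α_{3}/Σα = 0.1510.

0.1510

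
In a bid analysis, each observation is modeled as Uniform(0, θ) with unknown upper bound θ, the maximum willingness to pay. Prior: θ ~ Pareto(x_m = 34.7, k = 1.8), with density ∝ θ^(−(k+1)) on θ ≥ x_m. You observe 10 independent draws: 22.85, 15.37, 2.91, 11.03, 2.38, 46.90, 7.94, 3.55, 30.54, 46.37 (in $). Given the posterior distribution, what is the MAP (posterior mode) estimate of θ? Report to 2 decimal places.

46.90

A Pareto(scale x_m, shape k) prior on the upper bound θ of Uniform(0, θ) is conjugate: posterior is Pareto(max(x_m, max xᵢ), k + n).
Sample maximum = 46.90; prior scale x_m = 34.7 → posterior scale = max = 46.90.
Posterior shape = 1.8 + 10 = 11.8.
The Pareto density is decreasing on [x_m, ∞), so the mode is x_m = 46.90.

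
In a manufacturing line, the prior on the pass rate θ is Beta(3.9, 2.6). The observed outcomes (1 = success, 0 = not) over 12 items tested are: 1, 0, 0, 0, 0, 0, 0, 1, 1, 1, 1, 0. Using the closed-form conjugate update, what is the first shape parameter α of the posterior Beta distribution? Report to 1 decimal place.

The Beta prior is conjugate to a Binomial/Bernoulli likelihood; the update adds successes to α and failures to β.
Posterior: Beta(α+k, β+n−k) = Beta(3.9+5, 2.6+7) = Beta(8.9, 9.6).
Posterior α = 8.9.

8.9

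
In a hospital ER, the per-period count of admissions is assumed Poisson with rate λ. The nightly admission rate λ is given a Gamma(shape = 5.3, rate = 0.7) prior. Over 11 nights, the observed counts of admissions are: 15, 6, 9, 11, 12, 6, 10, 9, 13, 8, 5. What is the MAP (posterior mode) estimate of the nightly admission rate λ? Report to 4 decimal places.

9.2564

With a Gamma(shape α, rate β) prior, the Poisson likelihood is conjugate: the posterior is Gamma(α + ΣXᵢ, β + n).
Sum of counts S = 104 over n = 11 nights.
Posterior: Gamma(α+S, β+n) = Gamma(5.3+104, 0.7+11) = Gamma(109.3, 11.7).
Mode of Gamma(α,β) for α≥1 is (α−1)/β = 108.3/11.7 = 9.2564.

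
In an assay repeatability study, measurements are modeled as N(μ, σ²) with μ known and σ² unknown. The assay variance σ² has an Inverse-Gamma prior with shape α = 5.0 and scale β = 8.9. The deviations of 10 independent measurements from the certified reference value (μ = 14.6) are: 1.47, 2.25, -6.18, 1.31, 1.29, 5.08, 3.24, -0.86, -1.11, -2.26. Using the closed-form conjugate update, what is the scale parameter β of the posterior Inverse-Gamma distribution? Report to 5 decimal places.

54.98965

With known mean μ and an Inverse-Gamma(α, β) prior on σ², the Normal likelihood is conjugate: posterior is Inv-Gamma(α + n/2, β + Σ(xᵢ−μ)²/2).
Σ(xᵢ−μ)² = (1.47)² + (2.25)² + (-6.18)² + (1.31)² + (1.29)² + (5.08)² + (3.24)² + (-0.86)² + (-1.11)² + (-2.26)² = 92.1793.
Posterior: Inv-Gamma(5.0 + 10/2, 8.9 + 92.1793/2) = Inv-Gamma(10.00, 54.98965).
Posterior β = 54.98965.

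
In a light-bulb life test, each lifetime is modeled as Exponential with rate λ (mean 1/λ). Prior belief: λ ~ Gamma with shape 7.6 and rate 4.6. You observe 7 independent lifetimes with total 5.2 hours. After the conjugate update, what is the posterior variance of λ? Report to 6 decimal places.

0.152020

With a Gamma(shape α, rate β) prior on the exponential rate λ, the posterior after n observations with total T = Σxᵢ is Gamma(α+n, β+T).
Posterior: Gamma(7.6+7, 4.6+5.2) = Gamma(14.6, 9.8).
Var = α/β² = 0.152020.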